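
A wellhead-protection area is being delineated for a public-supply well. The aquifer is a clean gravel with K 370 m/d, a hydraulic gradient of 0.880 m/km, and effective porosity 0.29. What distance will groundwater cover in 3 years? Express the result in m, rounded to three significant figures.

1230 m

Specific discharge q = 370 × 8.8e-4 = 0.3256 m/d
Average linear velocity = 0.3256 / 0.29 = 1.123 m/d
T = 3 yr × 365 = 1095 d
L = v × T = 1.123 × 1095 = 1229 m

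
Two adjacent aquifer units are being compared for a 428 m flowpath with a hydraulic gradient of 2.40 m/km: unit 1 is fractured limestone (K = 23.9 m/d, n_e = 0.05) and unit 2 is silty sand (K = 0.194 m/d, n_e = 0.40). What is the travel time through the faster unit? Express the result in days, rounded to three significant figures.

373 days

Unit 1 (fractured limestone): v = 23.9×0.0024/0.05 = 1.147 m/d, t = 428/1.147 = 373.1 d
Unit 2 (silty sand): v = 0.194×0.0024/0.40 = 0.001164 m/d, t = 428/0.001164 = 367700 d
Faster unit: t = 373 d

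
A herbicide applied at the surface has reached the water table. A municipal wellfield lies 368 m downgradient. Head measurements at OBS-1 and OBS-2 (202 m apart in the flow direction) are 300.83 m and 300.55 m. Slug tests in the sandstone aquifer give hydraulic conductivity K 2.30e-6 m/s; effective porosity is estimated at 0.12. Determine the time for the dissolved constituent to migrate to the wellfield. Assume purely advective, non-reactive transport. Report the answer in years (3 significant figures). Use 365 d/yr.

439 years

Hydraulic gradient i = (300.83 − 300.55) / 202 = 0.28 / 202 = 0.001386
K = 2.30e-6 m/s × 86400 s/d = 0.1987 m/d
q = Ki = 0.1987 × 0.001386 = 2.755e-4 m/d
v = Ki/n = 0.1987·0.001386/0.12 = 0.002295 m/d
t = L / v = 368 / 0.002295 = 160300 d
   = 160300 / 365 = 439 yr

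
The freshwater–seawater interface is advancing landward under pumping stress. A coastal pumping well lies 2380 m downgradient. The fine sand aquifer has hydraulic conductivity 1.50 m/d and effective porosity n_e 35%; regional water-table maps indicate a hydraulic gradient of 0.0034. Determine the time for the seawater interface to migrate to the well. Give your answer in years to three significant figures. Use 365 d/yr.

447 years

Darcy flux q = K·i = 1.50 × 0.0034 = 0.005100 m/d
Seepage velocity v = q / n = 0.005100 / 0.35 = 0.01457 m/d
t = L / v = 2380 / 0.01457 = 163300 d
   = 163300 / 365 = 447 yr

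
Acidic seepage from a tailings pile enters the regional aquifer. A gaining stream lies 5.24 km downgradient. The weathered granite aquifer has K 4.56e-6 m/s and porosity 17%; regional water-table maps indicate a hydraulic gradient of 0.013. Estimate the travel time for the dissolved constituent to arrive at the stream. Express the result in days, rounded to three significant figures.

174000 days

K = 4.56e-6 m/s × 86400 s/d = 0.3940 m/d
Darcy flux q = K·i = 0.3940 × 0.013 = 0.005122 m/d
Seepage velocity v = q / n = 0.005122 / 0.17 = 0.03013 m/d
L = 5.24 km = 5240 m
t = L / v = 5240 / 0.03013 = 173900 d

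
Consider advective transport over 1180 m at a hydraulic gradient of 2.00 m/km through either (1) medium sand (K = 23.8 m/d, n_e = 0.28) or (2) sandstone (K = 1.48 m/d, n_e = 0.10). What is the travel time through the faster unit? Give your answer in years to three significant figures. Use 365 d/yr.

19.0 years

Unit 1 (medium sand): v = 23.8×0.0020/0.28 = 0.1700 m/d, t = 1180/0.1700 = 6941 d
Unit 2 (sandstone): v = 1.48×0.0020/0.10 = 0.02960 m/d, t = 1180/0.02960 = 39860 d
Faster: 6941 d / 365 = 19.0 yr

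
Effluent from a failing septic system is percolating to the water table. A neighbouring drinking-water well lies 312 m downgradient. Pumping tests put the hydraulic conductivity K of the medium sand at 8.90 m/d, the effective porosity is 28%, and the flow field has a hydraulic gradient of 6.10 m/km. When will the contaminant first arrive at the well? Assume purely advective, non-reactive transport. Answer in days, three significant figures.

q = Ki = 8.90 × 0.0061 = 0.05429 m/d
v_s = q/n_e = 0.05429/0.28 = 0.1939 m/d
t = L / v = 312 / 0.1939 = 1609 d

1610 days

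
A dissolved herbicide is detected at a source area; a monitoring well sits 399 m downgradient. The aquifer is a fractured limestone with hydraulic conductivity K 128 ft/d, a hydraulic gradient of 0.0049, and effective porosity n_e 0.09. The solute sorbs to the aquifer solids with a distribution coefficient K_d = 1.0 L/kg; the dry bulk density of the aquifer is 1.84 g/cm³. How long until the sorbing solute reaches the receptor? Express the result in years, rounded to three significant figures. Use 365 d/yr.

K = 128 ft/d × 0.3048 = 39.01 m/d
Darcy flux q = K·i = 39.01 × 0.0049 = 0.1912 m/d
Seepage velocity v = q / n = 0.1912 / 0.09 = 2.124 m/d
Retardation R = 1 + ρ_b·K_d/n = 1 + 1.84×1.0/0.09 = 21.44
Contaminant velocity v_c = v/R = 2.124/21.44 = 0.09905 m/d
t = L/v_c = 399/0.09905 = 4028 d
   = 4028/365 = 11.0 yr

11.0 years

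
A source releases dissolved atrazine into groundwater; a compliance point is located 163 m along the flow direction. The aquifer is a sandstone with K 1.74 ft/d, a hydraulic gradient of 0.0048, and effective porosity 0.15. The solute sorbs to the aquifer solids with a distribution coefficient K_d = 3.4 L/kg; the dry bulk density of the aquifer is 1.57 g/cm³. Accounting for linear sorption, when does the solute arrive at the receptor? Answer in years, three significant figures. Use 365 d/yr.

963 years

K = 1.74 ft/d × 0.3048 = 0.5304 m/d
Darcy flux q = K·i = 0.5304 × 0.0048 = 0.002546 m/d
Average linear velocity = 0.002546 / 0.15 = 0.01697 m/d
Retardation R = 1 + ρ_b·K_d/n = 1 + 1.57×3.4/0.15 = 36.59
Contaminant velocity v_c = v/R = 0.01697/36.59 = 4.639e-4 m/d
t = L/v_c = 163/4.639e-4 = 351400 d
   = 351400/365 = 963 yr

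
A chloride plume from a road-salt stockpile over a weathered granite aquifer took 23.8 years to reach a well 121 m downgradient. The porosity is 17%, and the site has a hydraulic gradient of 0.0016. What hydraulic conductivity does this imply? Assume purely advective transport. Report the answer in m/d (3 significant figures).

t = 23.8 years = 8687 d
v = L / t = 121 / 8687 = 0.01393 m/d
K = v · n / i = 0.01393 × 0.17 / 0.0016 = 1.48 m/d

1.48 m/d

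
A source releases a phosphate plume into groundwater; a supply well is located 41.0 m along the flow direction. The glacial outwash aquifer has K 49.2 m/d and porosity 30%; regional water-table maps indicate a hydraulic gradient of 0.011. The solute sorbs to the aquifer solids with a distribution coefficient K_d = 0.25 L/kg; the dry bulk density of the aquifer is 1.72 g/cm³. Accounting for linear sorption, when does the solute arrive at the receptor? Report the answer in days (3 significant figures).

Darcy flux q = K·i = 49.2 × 0.011 = 0.5412 m/d
Average linear velocity = 0.5412 / 0.30 = 1.804 m/d
Retardation R = 1 + ρ_b·K_d/n = 1 + 1.72×0.25/0.30 = 2.433
Contaminant velocity v_c = v/R = 1.804/2.433 = 0.7414 m/d
t = L/v_c = 41.0/0.7414 = 55.30 d

55.3 days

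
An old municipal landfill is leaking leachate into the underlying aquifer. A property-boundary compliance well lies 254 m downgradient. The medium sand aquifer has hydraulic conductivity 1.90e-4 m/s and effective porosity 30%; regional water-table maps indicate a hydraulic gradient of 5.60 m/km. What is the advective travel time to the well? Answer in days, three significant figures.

K = 1.90e-4 m/s × 86400 s/d = 16.42 m/d
q = Ki = 16.42 × 0.0056 = 0.09193 m/d
v_s = q/n_e = 0.09193/0.30 = 0.3064 m/d
t = L / v = 254 / 0.3064 = 828.9 d

829 days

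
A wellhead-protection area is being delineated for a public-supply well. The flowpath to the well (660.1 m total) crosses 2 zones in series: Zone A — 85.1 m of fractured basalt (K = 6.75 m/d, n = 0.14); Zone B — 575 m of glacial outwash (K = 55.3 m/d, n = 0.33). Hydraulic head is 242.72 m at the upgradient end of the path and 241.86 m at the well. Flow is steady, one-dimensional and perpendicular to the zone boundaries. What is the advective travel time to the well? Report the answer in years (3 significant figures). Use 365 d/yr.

14.8 years

Total head drop ΔH = 242.72 − 241.86 = 0.86 m
Steady 1-D flow in series ⇒ the Darcy flux q is identical in every zone and the zone head losses add (resistances L/K in series).
Σ(L/K) = 85.1/6.75 + 575/55.3 = 12.61 + 10.40 = 23.01 d
q = ΔH / Σ(L/K) = 0.86 / 23.01 = 0.03738 m/d (same in every zone)
Zone A: v = q/n = 0.03738/0.14 = 0.2670 m/d → t_A = 85.1/0.2670 = 318.7 d
Zone B: v = q/n = 0.03738/0.33 = 0.1133 m/d → t_B = 575/0.1133 = 5076 d
Total t = 318.7 + 5076 = 5395 d
   = 5395 / 365 = 14.8 yr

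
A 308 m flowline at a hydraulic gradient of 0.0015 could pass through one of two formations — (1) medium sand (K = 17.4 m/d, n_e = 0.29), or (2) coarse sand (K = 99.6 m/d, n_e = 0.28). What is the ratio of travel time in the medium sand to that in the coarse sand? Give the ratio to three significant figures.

5.93

Unit 1 (medium sand): v = 17.4×0.0015/0.29 = 0.09000 m/d, t = 308/0.09000 = 3422 d
Unit 2 (coarse sand): v = 99.6×0.0015/0.28 = 0.5336 m/d, t = 308/0.5336 = 577.2 d
t(medium sand) / t(coarse sand) = 3422/577.2 = 5.93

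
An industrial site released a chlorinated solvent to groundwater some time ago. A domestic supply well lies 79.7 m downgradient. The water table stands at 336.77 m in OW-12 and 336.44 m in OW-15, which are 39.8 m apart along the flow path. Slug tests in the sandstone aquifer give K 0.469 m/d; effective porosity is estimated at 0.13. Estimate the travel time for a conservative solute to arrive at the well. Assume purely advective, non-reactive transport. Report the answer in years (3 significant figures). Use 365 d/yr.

7.30 years

Hydraulic gradient i = (336.77 − 336.44) / 39.8 = 0.33 / 39.8 = 0.008291
q = Ki = 0.469 × 0.008291 = 0.003889 m/d
v_s = q/n_e = 0.003889/0.13 = 0.02991 m/d
t = L / v = 79.7 / 0.02991 = 2664 d
   = 2664 / 365 = 7.30 yr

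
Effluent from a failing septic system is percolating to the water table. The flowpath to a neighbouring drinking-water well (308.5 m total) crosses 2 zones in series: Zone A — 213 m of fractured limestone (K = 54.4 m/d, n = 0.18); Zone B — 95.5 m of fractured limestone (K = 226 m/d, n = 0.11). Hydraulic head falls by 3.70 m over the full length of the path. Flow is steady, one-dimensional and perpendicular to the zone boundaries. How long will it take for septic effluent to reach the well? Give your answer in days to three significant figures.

57.3 days

Continuity: the same q passes through each zone, so ΔH = q·Σ(L_j/K_j) — the zones act as resistances in series.
Σ(L/K) = 213/54.4 + 95.5/226 = 3.915 + 0.4226 = 4.338 d
q = ΔH / Σ(L/K) = 3.70 / 4.338 = 0.8529 m/d (same in every zone)
Zone A: v = q/n = 0.8529/0.18 = 4.738 m/d → t_A = 213/4.738 = 44.95 d
Zone B: v = q/n = 0.8529/0.11 = 7.754 m/d → t_B = 95.5/7.754 = 12.32 d
Total t = 44.95 + 12.32 = 57.27 d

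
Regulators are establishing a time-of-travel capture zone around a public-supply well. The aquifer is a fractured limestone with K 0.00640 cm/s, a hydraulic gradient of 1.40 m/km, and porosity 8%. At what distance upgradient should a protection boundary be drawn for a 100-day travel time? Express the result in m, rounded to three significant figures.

K = 0.00640 cm/s × 864 = 5.530 m/d
q = Ki = 5.530 × 0.0014 = 0.007741 m/d
v_s = q/n_e = 0.007741/0.08 = 0.09677 m/d
L = v × T = 0.09677 × 100 = 9.677 m

9.68 m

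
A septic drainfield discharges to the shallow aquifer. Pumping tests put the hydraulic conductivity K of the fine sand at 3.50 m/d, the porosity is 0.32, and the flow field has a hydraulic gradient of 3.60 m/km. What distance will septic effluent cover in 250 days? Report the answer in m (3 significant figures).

9.84 m

Specific discharge q = 3.50 × 0.0036 = 0.01260 m/d
v = Ki/n = 3.50·0.0036/0.32 = 0.03938 m/d
L = v × T = 0.03938 × 250 = 9.844 m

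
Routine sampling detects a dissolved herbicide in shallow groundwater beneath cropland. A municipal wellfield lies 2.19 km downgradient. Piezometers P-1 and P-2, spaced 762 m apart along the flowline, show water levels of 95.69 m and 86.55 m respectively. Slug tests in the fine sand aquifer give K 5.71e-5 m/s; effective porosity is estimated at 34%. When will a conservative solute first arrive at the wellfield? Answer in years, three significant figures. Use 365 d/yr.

Hydraulic gradient i = (95.69 − 86.55) / 762 = 9.14 / 762 = 0.01199
K = 5.71e-5 m/s × 86400 s/d = 4.933 m/d
Darcy flux q = K·i = 4.933 × 0.01199 = 0.05918 m/d
Average linear velocity = 0.05918 / 0.34 = 0.1740 m/d
L = 2.19 km = 2190 m
t = L / v = 2190 / 0.1740 = 12580 d
   = 12580 / 365 = 34.5 yr

34.5 years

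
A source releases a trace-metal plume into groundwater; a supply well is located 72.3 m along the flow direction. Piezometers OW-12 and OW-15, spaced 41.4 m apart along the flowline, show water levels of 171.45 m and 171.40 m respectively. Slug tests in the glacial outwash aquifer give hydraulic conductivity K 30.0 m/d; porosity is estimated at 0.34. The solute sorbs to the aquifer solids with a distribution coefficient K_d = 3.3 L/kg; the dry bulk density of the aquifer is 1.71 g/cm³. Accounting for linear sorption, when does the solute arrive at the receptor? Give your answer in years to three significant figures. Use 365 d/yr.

Hydraulic gradient i = (171.45 − 171.40) / 41.4 = 0.05 / 41.4 = 0.001208
q = Ki = 30.0 × 0.001208 = 0.03623 m/d
Average linear velocity = 0.03623 / 0.34 = 0.1066 m/d
Retardation R = 1 + ρ_b·K_d/n = 1 + 1.71×3.3/0.34 = 17.60
Contaminant velocity v_c = v/R = 0.1066/17.60 = 0.006056 m/d
t = L/v_c = 72.3/0.006056 = 11940 d
   = 11940/365 = 32.7 yr

32.7 years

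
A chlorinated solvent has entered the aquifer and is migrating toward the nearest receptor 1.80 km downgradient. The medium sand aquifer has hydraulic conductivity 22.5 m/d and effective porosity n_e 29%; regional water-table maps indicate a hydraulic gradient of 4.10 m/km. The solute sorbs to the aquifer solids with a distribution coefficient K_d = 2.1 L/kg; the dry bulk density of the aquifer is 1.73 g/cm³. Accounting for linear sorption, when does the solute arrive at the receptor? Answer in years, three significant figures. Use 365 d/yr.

q = Ki = 22.5 × 0.0041 = 0.09225 m/d
Seepage velocity v = q / n = 0.09225 / 0.29 = 0.3181 m/d
Retardation R = 1 + ρ_b·K_d/n = 1 + 1.73×2.1/0.29 = 13.53
Contaminant velocity v_c = v/R = 0.3181/13.53 = 0.02352 m/d
L = 1.80 km = 1800 m
t = L/v_c = 1800/0.02352 = 76550 d
   = 76550/365 = 210 yr

210 years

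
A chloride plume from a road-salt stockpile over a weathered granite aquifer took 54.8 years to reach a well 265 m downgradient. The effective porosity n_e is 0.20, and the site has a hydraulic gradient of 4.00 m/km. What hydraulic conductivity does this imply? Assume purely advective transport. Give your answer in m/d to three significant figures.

t = 54.8 years = 20000 d
v = L / t = 265 / 20000 = 0.01325 m/d
K = v · n / i = 0.01325 × 0.20 / 0.0040 = 0.662 m/d

0.662 m/d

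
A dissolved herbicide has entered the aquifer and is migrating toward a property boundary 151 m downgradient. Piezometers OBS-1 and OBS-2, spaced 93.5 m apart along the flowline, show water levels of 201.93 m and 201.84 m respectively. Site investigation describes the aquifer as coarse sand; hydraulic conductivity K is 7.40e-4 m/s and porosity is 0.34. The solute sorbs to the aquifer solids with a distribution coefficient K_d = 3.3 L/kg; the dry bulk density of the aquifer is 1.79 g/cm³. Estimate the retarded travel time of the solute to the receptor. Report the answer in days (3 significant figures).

Hydraulic gradient i = (201.93 − 201.84) / 93.5 = 0.09 / 93.5 = 9.626e-4
K = 7.40e-4 m/s × 86400 s/d = 63.94 m/d
q = Ki = 63.94 × 9.626e-4 = 0.06154 m/d
v_s = q/n_e = 0.06154/0.34 = 0.1810 m/d
Retardation R = 1 + ρ_b·K_d/n = 1 + 1.79×3.3/0.34 = 18.37
Contaminant velocity v_c = v/R = 0.1810/18.37 = 0.009852 m/d
t = L/v_c = 151/0.009852 = 15330 d

15300 days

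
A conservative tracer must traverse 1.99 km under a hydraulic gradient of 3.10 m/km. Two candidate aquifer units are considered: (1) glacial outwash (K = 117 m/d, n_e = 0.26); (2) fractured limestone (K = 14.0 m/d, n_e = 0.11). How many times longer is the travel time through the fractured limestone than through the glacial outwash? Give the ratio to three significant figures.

Unit 1 (glacial outwash): v = 117×0.0031/0.26 = 1.395 m/d, t = 1990/1.395 = 1427 d
Unit 2 (fractured limestone): v = 14.0×0.0031/0.11 = 0.3945 m/d, t = 1990/0.3945 = 5044 d
t(fractured limestone) / t(glacial outwash) = 5044/1427 = 3.54

3.54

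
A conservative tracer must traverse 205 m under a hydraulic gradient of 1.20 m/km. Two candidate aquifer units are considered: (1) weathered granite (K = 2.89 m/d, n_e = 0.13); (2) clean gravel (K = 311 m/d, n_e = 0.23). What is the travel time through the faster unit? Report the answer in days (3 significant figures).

126 days

Unit 1 (weathered granite): v = 2.89×0.0012/0.13 = 0.02668 m/d, t = 205/0.02668 = 7685 d
Unit 2 (clean gravel): v = 311×0.0012/0.23 = 1.623 m/d, t = 205/1.623 = 126.3 d
Faster unit: t = 126 d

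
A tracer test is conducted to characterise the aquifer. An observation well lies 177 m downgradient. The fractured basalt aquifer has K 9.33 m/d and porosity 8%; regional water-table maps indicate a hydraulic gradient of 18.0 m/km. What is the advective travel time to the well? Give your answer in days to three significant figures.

84.3 days

Specific discharge q = 9.33 × 0.018 = 0.1679 m/d
v_s = q/n_e = 0.1679/0.08 = 2.099 m/d
t = L / v = 177 / 2.099 = 84.32 d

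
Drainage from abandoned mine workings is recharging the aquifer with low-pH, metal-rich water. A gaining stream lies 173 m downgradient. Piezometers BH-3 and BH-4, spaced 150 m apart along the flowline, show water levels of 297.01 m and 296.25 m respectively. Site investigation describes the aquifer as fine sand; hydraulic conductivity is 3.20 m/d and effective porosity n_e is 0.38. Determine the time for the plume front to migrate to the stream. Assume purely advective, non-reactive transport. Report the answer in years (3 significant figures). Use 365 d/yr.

Hydraulic gradient i = (297.01 − 296.25) / 150 = 0.76 / 150 = 0.005067
q = Ki = 3.20 × 0.005067 = 0.01621 m/d
Average linear velocity = 0.01621 / 0.38 = 0.04267 m/d
t = L / v = 173 / 0.04267 = 4055 d
   = 4055 / 365 = 11.1 yr

11.1 years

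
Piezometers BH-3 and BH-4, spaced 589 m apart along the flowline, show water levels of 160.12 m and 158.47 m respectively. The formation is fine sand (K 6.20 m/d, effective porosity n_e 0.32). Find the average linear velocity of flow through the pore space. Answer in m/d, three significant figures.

Hydraulic gradient i = (160.12 − 158.47) / 589 = 1.65 / 589 = 0.002801
Darcy flux q = K·i = 6.20 × 0.002801 = 0.01737 m/d
Seepage velocity v = q / n = 0.01737 / 0.32 = 0.05428 m/d

0.0543 m/d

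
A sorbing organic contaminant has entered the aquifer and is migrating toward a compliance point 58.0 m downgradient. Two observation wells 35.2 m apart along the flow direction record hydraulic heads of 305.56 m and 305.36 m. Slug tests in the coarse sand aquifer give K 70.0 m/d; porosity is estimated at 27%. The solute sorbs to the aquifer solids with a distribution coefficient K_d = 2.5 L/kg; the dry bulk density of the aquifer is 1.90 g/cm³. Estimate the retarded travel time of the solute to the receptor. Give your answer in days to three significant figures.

732 days

Hydraulic gradient i = (305.56 − 305.36) / 35.2 = 0.20 / 35.2 = 0.005682
Specific discharge q = 70.0 × 0.005682 = 0.3977 m/d
v_s = q/n_e = 0.3977/0.27 = 1.473 m/d
Retardation R = 1 + ρ_b·K_d/n = 1 + 1.90×2.5/0.27 = 18.59
Contaminant velocity v_c = v/R = 1.473/18.59 = 0.07923 m/d
t = L/v_c = 58.0/0.07923 = 732.1 d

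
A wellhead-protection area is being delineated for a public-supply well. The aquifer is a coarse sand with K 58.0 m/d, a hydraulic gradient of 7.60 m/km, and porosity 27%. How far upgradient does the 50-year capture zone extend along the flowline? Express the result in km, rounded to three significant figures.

29.8 km

Specific discharge q = 58.0 × 0.0076 = 0.4408 m/d
v_s = q/n_e = 0.4408/0.27 = 1.633 m/d
T = 50 yr × 365 = 18250 d
L = v × T = 1.633 × 18250 = 29790 m
   = 29.8 km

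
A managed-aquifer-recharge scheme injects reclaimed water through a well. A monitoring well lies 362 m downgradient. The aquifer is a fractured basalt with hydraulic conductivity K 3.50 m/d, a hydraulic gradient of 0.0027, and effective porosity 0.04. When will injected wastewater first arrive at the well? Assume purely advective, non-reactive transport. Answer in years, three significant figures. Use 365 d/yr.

Specific discharge q = 3.50 × 0.0027 = 0.009450 m/d
Seepage velocity v = q / n = 0.009450 / 0.04 = 0.2363 m/d
t = L / v = 362 / 0.2363 = 1532 d
   = 1532 / 365 = 4.20 yr

4.20 years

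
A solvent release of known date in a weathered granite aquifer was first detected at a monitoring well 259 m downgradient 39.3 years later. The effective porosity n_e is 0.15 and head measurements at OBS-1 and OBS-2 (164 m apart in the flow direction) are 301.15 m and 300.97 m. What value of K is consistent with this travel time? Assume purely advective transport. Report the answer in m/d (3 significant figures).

2.47 m/d

Hydraulic gradient i = (301.15 − 300.97) / 164 = 0.18 / 164 = 0.001098
t = 39.3 years = 14340 d
v = L / t = 259 / 14340 = 0.01806 m/d
K = v · n / i = 0.01806 × 0.15 / 0.001098 = 2.47 m/d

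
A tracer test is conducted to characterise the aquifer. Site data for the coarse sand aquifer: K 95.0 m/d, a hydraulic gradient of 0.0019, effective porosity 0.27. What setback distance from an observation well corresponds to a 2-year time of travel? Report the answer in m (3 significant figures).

488 m

Specific discharge q = 95.0 × 0.0019 = 0.1805 m/d
Average linear velocity = 0.1805 / 0.27 = 0.6685 m/d
T = 2 yr × 365 = 730 d
L = v × T = 0.6685 × 730 = 488.0 m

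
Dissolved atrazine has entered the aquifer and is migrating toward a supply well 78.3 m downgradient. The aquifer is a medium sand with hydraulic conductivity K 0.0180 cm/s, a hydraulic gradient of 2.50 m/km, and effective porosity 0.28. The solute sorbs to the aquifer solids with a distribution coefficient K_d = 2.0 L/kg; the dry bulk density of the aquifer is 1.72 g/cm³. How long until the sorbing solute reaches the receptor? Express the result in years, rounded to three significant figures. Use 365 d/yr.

K = 0.0180 cm/s × 864 = 15.55 m/d
Darcy flux q = K·i = 15.55 × 0.0025 = 0.03888 m/d
v = Ki/n = 15.55·0.0025/0.28 = 0.1389 m/d
Retardation R = 1 + ρ_b·K_d/n = 1 + 1.72×2.0/0.28 = 13.29
Contaminant velocity v_c = v/R = 0.1389/13.29 = 0.01045 m/d
t = L/v_c = 78.3/0.01045 = 7492 d
   = 7492/365 = 20.5 yr

20.5 years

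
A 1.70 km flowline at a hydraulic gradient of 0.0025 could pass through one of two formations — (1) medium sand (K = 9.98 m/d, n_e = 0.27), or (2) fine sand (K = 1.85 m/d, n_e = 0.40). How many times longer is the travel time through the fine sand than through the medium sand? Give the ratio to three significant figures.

7.99

Unit 1 (medium sand): v = 9.98×0.0025/0.27 = 0.09241 m/d, t = 1700/0.09241 = 18400 d
Unit 2 (fine sand): v = 1.85×0.0025/0.40 = 0.01156 m/d, t = 1700/0.01156 = 147000 d
t(fine sand) / t(medium sand) = 147000/18400 = 7.99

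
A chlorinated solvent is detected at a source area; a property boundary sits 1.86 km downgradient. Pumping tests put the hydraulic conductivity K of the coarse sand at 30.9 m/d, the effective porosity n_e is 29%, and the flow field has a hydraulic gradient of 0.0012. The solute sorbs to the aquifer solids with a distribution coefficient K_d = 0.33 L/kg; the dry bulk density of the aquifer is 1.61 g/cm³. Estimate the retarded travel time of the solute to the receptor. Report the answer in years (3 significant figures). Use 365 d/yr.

113 years

Specific discharge q = 30.9 × 0.0012 = 0.03708 m/d
v_s = q/n_e = 0.03708/0.29 = 0.1279 m/d
Retardation R = 1 + ρ_b·K_d/n = 1 + 1.61×0.33/0.29 = 2.832
Contaminant velocity v_c = v/R = 0.1279/2.832 = 0.04515 m/d
L = 1.86 km = 1860 m
t = L/v_c = 1860/0.04515 = 41200 d
   = 41200/365 = 113 yr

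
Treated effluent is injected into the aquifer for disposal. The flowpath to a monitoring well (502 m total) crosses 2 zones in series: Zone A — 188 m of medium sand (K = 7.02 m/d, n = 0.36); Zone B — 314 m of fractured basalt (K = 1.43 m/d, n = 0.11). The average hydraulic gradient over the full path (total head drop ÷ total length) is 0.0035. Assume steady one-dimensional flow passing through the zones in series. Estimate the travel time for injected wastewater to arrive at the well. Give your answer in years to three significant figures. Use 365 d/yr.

39.3 years

For zones in series the flux q is common to all zones; the equivalent conductivity is the harmonic (thickness-weighted) mean, K_eq = L_total / Σ(L_j/K_j).
Σ(L/K) = 188/7.02 + 314/1.43 = 26.78 + 219.6 = 246.4 d
K_eq = L_total / Σ(L/K) = 502 / 246.4 = 2.038 m/d
q = K_eq · i = 2.038 × 0.0035 = 0.007132 m/d (same in every zone)
Zone A: v = q/n = 0.007132/0.36 = 0.01981 m/d → t_A = 188/0.01981 = 9490 d
Zone B: v = q/n = 0.007132/0.11 = 0.06483 m/d → t_B = 314/0.06483 = 4843 d
Total t = 9490 + 4843 = 14330 d
   = 14330 / 365 = 39.3 yr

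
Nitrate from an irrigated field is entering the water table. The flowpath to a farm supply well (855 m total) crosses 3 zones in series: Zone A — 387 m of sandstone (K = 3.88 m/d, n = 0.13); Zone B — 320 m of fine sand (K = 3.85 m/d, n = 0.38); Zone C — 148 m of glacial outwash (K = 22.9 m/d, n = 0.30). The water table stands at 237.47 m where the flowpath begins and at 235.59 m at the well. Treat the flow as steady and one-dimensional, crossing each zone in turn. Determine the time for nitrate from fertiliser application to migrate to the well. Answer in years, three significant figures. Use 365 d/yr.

59.7 years

Total head drop ΔH = 237.47 − 235.59 = 1.88 m
Steady 1-D flow in series ⇒ the Darcy flux q is identical in every zone and the zone head losses add (resistances L/K in series).
Σ(L/K) = 387/3.88 + 320/3.85 + 148/22.9 = 99.74 + 83.12 + 6.463 = 189.3 d
q = ΔH / Σ(L/K) = 1.88 / 189.3 = 0.009930 m/d (same in every zone)
Zone A: v = q/n = 0.009930/0.13 = 0.07639 m/d → t_A = 387/0.07639 = 5066 d
Zone B: v = q/n = 0.009930/0.38 = 0.02613 m/d → t_B = 320/0.02613 = 12250 d
Zone C: v = q/n = 0.009930/0.30 = 0.03310 m/d → t_C = 148/0.03310 = 4471 d
Total t = 5066 + 12250 + 4471 = 21780 d
   = 21780 / 365 = 59.7 yr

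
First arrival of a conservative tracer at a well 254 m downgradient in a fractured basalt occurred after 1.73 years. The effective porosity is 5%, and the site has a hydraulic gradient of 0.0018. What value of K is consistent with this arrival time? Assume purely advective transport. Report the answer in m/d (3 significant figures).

11.2 m/d

t = 1.73 years = 631.5 d
v = L / t = 254 / 631.5 = 0.4022 m/d
K = v · n / i = 0.4022 × 0.05 / 0.0018 = 11.2 m/d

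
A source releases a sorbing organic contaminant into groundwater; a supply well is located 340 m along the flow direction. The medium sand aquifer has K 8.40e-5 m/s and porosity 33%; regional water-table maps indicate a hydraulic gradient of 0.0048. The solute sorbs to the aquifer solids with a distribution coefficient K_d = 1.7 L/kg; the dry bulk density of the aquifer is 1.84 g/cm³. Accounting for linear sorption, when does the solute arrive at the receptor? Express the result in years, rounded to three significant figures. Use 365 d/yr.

K = 8.40e-5 m/s × 86400 s/d = 7.258 m/d
Darcy flux q = K·i = 7.258 × 0.0048 = 0.03484 m/d
Average linear velocity = 0.03484 / 0.33 = 0.1056 m/d
Retardation R = 1 + ρ_b·K_d/n = 1 + 1.84×1.7/0.33 = 10.48
Contaminant velocity v_c = v/R = 0.1056/10.48 = 0.01007 m/d
t = L/v_c = 340/0.01007 = 33750 d
   = 33750/365 = 92.5 yr

92.5 years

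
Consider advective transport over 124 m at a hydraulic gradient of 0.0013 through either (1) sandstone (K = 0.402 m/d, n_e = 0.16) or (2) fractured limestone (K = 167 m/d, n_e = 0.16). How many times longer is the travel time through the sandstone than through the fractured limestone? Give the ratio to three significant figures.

415

Unit 1 (sandstone): v = 0.402×0.0013/0.16 = 0.003266 m/d, t = 124/0.003266 = 37960 d
Unit 2 (fractured limestone): v = 167×0.0013/0.16 = 1.357 m/d, t = 124/1.357 = 91.39 d
t(sandstone) / t(fractured limestone) = 37960/91.39 = 415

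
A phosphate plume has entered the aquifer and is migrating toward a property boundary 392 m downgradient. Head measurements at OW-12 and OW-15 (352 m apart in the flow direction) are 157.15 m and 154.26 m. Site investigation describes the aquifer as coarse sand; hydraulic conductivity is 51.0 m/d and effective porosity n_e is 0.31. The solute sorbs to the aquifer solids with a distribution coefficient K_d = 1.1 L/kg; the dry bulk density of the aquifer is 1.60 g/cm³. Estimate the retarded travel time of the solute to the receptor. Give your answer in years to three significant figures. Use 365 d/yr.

Hydraulic gradient i = (157.15 − 154.26) / 352 = 2.89 / 352 = 0.008210
q = Ki = 51.0 × 0.008210 = 0.4187 m/d
Seepage velocity v = q / n = 0.4187 / 0.31 = 1.351 m/d
Retardation R = 1 + ρ_b·K_d/n = 1 + 1.60×1.1/0.31 = 6.677
Contaminant velocity v_c = v/R = 1.351/6.677 = 0.2023 m/d
t = L/v_c = 392/0.2023 = 1938 d
   = 1938/365 = 5.31 yr

5.31 years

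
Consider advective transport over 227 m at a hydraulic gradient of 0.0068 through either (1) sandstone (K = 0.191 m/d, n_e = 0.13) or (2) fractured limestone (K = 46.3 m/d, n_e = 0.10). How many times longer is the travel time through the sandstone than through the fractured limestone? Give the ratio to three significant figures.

315

Unit 1 (sandstone): v = 0.191×0.0068/0.13 = 0.009991 m/d, t = 227/0.009991 = 22720 d
Unit 2 (fractured limestone): v = 46.3×0.0068/0.10 = 3.148 m/d, t = 227/3.148 = 72.10 d
t(sandstone) / t(fractured limestone) = 22720/72.10 = 315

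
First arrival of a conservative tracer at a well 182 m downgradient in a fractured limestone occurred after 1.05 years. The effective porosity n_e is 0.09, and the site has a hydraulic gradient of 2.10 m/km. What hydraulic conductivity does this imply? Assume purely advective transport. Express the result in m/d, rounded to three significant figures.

20.4 m/d

t = 1.05 years = 383.3 d
v = L / t = 182 / 383.3 = 0.4749 m/d
K = v · n / i = 0.4749 × 0.09 / 0.0021 = 20.4 m/d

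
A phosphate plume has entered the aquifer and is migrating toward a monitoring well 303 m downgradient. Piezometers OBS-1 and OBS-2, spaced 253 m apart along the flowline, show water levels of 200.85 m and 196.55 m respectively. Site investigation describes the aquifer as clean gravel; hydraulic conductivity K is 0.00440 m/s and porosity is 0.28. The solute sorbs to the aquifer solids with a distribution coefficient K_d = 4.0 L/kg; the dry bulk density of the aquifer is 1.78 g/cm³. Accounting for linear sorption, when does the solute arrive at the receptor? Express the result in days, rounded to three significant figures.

Hydraulic gradient i = (200.85 − 196.55) / 253 = 4.30 / 253 = 0.01700
K = 0.00440 m/s × 86400 s/d = 380.2 m/d
q = Ki = 380.2 × 0.01700 = 6.461 m/d
Average linear velocity = 6.461 / 0.28 = 23.08 m/d
Retardation R = 1 + ρ_b·K_d/n = 1 + 1.78×4.0/0.28 = 26.43
Contaminant velocity v_c = v/R = 23.08/26.43 = 0.8731 m/d
t = L/v_c = 303/0.8731 = 347.0 d

347 days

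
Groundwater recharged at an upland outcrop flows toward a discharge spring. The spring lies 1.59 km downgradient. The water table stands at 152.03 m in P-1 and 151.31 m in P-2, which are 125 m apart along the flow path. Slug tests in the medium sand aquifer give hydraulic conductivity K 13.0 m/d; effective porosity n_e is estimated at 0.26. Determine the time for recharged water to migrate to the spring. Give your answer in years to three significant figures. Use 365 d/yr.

15.1 years

Hydraulic gradient i = (152.03 − 151.31) / 125 = 0.72 / 125 = 0.005760
Specific discharge q = 13.0 × 0.005760 = 0.07488 m/d
v_s = q/n_e = 0.07488/0.26 = 0.2880 m/d
L = 1.59 km = 1590 m
t = L / v = 1590 / 0.2880 = 5521 d
   = 5521 / 365 = 15.1 yr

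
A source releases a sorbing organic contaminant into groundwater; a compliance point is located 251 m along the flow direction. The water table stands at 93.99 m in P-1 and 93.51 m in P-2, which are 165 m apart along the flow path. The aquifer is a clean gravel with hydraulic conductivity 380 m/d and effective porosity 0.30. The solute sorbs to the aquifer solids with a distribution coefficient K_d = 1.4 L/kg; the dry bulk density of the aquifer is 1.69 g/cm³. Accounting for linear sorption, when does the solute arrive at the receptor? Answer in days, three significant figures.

Hydraulic gradient i = (93.99 − 93.51) / 165 = 0.48 / 165 = 0.002909
Specific discharge q = 380 × 0.002909 = 1.105 m/d
Seepage velocity v = q / n = 1.105 / 0.30 = 3.685 m/d
Retardation R = 1 + ρ_b·K_d/n = 1 + 1.69×1.4/0.30 = 8.887
Contaminant velocity v_c = v/R = 3.685/8.887 = 0.4146 m/d
t = L/v_c = 251/0.4146 = 605.3 d

605 days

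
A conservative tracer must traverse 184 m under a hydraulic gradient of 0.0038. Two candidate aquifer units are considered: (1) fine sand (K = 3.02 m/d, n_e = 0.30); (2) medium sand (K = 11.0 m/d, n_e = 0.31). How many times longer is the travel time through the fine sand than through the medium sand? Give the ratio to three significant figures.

3.52

Unit 1 (fine sand): v = 3.02×0.0038/0.30 = 0.03825 m/d, t = 184/0.03825 = 4810 d
Unit 2 (medium sand): v = 11.0×0.0038/0.31 = 0.1348 m/d, t = 184/0.1348 = 1365 d
t(fine sand) / t(medium sand) = 4810/1365 = 3.52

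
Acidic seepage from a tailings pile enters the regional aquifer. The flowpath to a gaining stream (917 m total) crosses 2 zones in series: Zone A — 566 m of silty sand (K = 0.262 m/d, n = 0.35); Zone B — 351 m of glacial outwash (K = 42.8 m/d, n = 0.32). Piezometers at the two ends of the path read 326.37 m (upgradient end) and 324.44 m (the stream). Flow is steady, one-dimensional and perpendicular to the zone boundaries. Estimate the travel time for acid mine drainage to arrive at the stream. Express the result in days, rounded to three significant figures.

Total head drop ΔH = 326.37 − 324.44 = 1.93 m
Steady 1-D flow in series ⇒ the Darcy flux q is identical in every zone and the zone head losses add (resistances L/K in series).
Σ(L/K) = 566/0.262 + 351/42.8 = 2160 + 8.201 = 2169 d
q = ΔH / Σ(L/K) = 1.93 / 2169 = 8.900e-4 m/d (same in every zone)
Zone A: v = q/n = 8.900e-4/0.35 = 0.002543 m/d → t_A = 566/0.002543 = 222600 d
Zone B: v = q/n = 8.900e-4/0.32 = 0.002781 m/d → t_B = 351/0.002781 = 126200 d
Total t = 222600 + 126200 = 348800 d

349000 days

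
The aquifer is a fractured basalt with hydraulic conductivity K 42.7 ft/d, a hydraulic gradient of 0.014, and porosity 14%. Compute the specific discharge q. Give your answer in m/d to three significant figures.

0.182 m/d

K = 42.7 ft/d × 0.3048 = 13.01 m/d
Specific discharge q = 13.01 × 0.014 = 0.1822 m/d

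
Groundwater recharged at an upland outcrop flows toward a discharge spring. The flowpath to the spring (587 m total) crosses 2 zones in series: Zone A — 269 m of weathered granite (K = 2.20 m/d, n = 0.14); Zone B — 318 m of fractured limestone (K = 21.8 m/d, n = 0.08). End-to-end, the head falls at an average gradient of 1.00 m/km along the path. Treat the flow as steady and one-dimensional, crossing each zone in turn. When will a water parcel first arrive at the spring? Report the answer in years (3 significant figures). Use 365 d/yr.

Steady 1-D flow in series ⇒ the Darcy flux q is identical in every zone and the zone head losses add (resistances L/K in series).
Σ(L/K) = 269/2.20 + 318/21.8 = 122.3 + 14.59 = 136.9 d
K_eq = L_total / Σ(L/K) = 587 / 136.9 = 4.289 m/d
q = K_eq · i = 4.289 × 0.0010 = 0.004289 m/d (same in every zone)
Zone A: v = q/n = 0.004289/0.14 = 0.03064 m/d → t_A = 269/0.03064 = 8780 d
Zone B: v = q/n = 0.004289/0.08 = 0.05361 m/d → t_B = 318/0.05361 = 5931 d
Total t = 8780 + 5931 = 14710 d
   = 14710 / 365 = 40.3 yr

40.3 years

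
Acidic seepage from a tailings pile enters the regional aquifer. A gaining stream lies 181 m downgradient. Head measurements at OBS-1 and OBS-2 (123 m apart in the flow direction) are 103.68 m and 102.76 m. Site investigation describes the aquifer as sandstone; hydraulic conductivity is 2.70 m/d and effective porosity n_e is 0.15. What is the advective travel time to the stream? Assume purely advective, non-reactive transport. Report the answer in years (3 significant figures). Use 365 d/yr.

Hydraulic gradient i = (103.68 − 102.76) / 123 = 0.92 / 123 = 0.007480
q = Ki = 2.70 × 0.007480 = 0.02020 m/d
v = Ki/n = 2.70·0.007480/0.15 = 0.1346 m/d
t = L / v = 181 / 0.1346 = 1344 d
   = 1344 / 365 = 3.68 yr

3.68 years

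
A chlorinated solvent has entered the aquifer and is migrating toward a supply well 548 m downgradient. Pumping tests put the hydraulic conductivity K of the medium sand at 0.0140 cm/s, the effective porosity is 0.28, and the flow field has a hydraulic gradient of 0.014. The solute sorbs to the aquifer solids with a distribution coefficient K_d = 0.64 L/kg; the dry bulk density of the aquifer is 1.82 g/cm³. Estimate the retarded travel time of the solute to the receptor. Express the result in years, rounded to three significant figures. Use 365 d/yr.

12.8 years

K = 0.0140 cm/s × 864 = 12.10 m/d
Darcy flux q = K·i = 12.10 × 0.014 = 0.1693 m/d
v = Ki/n = 12.10·0.014/0.28 = 0.6048 m/d
Retardation R = 1 + ρ_b·K_d/n = 1 + 1.82×0.64/0.28 = 5.160
Contaminant velocity v_c = v/R = 0.6048/5.160 = 0.1172 m/d
t = L/v_c = 548/0.1172 = 4675 d
   = 4675/365 = 12.8 yr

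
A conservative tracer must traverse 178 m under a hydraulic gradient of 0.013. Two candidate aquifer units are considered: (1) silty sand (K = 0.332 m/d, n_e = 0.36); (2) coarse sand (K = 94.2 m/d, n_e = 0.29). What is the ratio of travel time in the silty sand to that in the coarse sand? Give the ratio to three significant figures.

Unit 1 (silty sand): v = 0.332×0.013/0.36 = 0.01199 m/d, t = 178/0.01199 = 14850 d
Unit 2 (coarse sand): v = 94.2×0.013/0.29 = 4.223 m/d, t = 178/4.223 = 42.15 d
t(silty sand) / t(coarse sand) = 14850/42.15 = 352

352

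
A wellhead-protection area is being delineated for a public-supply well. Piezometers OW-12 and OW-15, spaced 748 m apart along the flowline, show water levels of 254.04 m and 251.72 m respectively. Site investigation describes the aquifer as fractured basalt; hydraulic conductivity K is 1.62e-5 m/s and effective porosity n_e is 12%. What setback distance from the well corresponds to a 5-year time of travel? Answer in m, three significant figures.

66.0 m

Hydraulic gradient i = (254.04 − 251.72) / 748 = 2.32 / 748 = 0.003102
K = 1.62e-5 m/s × 86400 s/d = 1.400 m/d
Specific discharge q = 1.400 × 0.003102 = 0.004341 m/d
v = Ki/n = 1.400·0.003102/0.12 = 0.03618 m/d
T = 5 yr × 365 = 1825 d
L = v × T = 0.03618 × 1825 = 66.02 m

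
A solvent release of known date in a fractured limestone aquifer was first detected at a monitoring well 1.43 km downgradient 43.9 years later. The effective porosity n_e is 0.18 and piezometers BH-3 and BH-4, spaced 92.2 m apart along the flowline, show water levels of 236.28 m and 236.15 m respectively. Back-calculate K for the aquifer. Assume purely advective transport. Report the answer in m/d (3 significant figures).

Hydraulic gradient i = (236.28 − 236.15) / 92.2 = 0.13 / 92.2 = 0.001410
t = 43.9 years = 16020 d
L = 1.43 km = 1430 m
v = L / t = 1430 / 16020 = 0.08924 m/d
K = v · n / i = 0.08924 × 0.18 / 0.001410 = 11.4 m/d

11.4 m/d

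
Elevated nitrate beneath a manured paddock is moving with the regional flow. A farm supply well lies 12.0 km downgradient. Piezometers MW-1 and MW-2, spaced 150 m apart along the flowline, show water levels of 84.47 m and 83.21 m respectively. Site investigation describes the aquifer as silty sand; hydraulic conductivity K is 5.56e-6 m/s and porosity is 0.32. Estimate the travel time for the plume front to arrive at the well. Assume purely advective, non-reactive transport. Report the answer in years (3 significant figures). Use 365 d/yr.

Hydraulic gradient i = (84.47 − 83.21) / 150 = 1.26 / 150 = 0.008400
K = 5.56e-6 m/s × 86400 s/d = 0.4804 m/d
Darcy flux q = K·i = 0.4804 × 0.008400 = 0.004035 m/d
Average linear velocity = 0.004035 / 0.32 = 0.01261 m/d
L = 12.0 km = 12000 m
t = L / v = 12000 / 0.01261 = 951600 d
   = 951600 / 365 = 2610 yr

2610 years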